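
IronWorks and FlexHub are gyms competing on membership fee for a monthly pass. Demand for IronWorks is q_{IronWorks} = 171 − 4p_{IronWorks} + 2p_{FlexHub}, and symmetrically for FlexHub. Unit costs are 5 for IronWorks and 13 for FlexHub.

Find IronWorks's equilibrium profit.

3113.64

IronWorks's profit: π = (p_{IronWorks} − 5)(171 − 4p_{IronWorks} + 2p_{FlexHub}).
∂π/∂p_{IronWorks} = 191 − 8p_{IronWorks} + 2p_{FlexHub} = 0 ⇒ p_{IronWorks} = 23.875 + 0.25p_{FlexHub}.
Similarly p_{FlexHub} = 27.875 + 0.25p_{IronWorks}.
Solving the two reaction functions simultaneously: (1 − (0.25)(0.25))p_{IronWorks} = 23.875 + 0.25·27.875, so 0.9375p_{IronWorks} = 987/32 and p_{IronWorks} = 32.9.
Then p_{FlexHub} = 27.875 + 0.25·32.9 = 36.1.
q_{IronWorks} = 171 − 4·32.9 + 2·36.1 = 111.6.
Profit = (32.9 − 5)·111.6 = 3113.64.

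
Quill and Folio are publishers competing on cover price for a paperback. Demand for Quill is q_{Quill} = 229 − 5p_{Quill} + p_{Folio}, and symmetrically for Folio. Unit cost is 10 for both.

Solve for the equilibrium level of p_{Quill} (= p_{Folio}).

Quill's profit: π = (p_{Quill} − 10)(229 − 5p_{Quill} + p_{Folio}).
∂π/∂p_{Quill} = 279 − 10p_{Quill} + p_{Folio} = 0 ⇒ p_{Quill} = 27.9 + 0.1p_{Folio}.
Setting p_{Quill} = p_{Folio} in the reaction function: p_{Quill} = 27.9 + 0.1p_{Quill}, so p_{Quill} = 27.9 / 0.9 = 31.

31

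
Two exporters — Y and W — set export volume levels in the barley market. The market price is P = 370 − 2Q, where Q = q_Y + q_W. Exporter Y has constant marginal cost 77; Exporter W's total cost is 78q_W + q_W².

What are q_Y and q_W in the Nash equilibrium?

Exporter Y's profit: π = q_Y(370 − 2(q_Y + q_W)) − 77q_Y.
∂π/∂q_Y = 293 − 4q_Y − 2q_W = 0, so q_Y = 73.25 − 0.5q_W.
For W: ∂π/∂q_W = 292 − 6q_W − 2q_Y = 0 ⇒ q_W = 146/3 − (1/3)q_Y.
Solving the two reaction functions simultaneously: (1 − (−0.5)(−1/3))q_Y = 73.25 − 0.5·(146/3), so (5/6)q_Y = 587/12 and q_Y = 58.7.
Then q_W = 146/3 − (1/3)·58.7 = 29.1.

58.7, 29.1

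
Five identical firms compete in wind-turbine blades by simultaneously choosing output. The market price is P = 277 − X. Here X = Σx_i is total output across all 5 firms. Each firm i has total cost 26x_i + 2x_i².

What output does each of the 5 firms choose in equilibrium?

25.1

A representative firm's profit is π_i = x_i(277 − X) − 26x_i − 2x_i², with X = x_i + Σ_{j≠i} x_j.
First-order condition: 251 − 6x_i − Σ_{j≠i} x_j = 0.
In a symmetric equilibrium every firm chooses the same x, so Σ_{j≠i} x_j = 4x. The condition becomes 251 − 10x = 0, giving x = 251/10 = 25.1.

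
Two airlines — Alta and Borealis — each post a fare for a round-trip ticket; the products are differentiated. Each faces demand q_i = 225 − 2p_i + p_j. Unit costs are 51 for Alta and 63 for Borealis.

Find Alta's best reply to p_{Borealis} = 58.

96.25

Alta's profit: π = (p_{Alta} − 51)(225 − 2p_{Alta} + p_{Borealis}).
∂π/∂p_{Alta} = 327 − 4p_{Alta} + p_{Borealis} = 0 ⇒ p_{Alta} = 81.75 + 0.25p_{Borealis}.
At p_{Borealis} = 58: p_{Alta} = 81.75 + 0.25·58 = 96.25.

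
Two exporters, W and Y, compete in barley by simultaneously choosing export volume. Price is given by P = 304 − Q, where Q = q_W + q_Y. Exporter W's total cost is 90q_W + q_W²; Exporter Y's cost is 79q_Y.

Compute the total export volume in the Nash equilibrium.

Exporter W's profit: π = q_W(304 − (q_W + q_Y)) − 90q_W − q_W².
∂π/∂q_W = 214 − 4q_W − q_Y = 0, so q_W = 53.5 − 0.25q_Y.
For Y: ∂π/∂q_Y = 225 − 2q_Y − q_W = 0 ⇒ q_Y = 112.5 − 0.5q_W.
Solving the two reaction functions simultaneously: (1 − (−0.25)(−0.5))q_W = 53.5 − 0.25·112.5, so 0.875q_W = 25.375 and q_W = 29.
Then q_Y = 112.5 − 0.5·29 = 98.
Total export volume: 29 + 98 = 127.

127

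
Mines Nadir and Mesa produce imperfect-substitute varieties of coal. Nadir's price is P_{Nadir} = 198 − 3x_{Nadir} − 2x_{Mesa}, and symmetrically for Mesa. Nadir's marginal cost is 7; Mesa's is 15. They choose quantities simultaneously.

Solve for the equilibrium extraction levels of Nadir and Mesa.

Mine Nadir's profit: π = x_{Nadir}(198 − 3x_{Nadir} − 2x_{Mesa}) − 7x_{Nadir}.
∂π/∂x_{Nadir} = 191 − 6x_{Nadir} − 2x_{Mesa} = 0 ⇒ x_{Nadir} = 191/6 − (1/3)x_{Mesa}.
Similarly x_{Mesa} = 30.5 − (1/3)x_{Nadir}.
Substituting the second reaction function into the first: x_{Nadir} = 191/6 − (1/3)(30.5 − (1/3)x_{Nadir}), which gives (8/9)x_{Nadir} = 65/3 ⇒ x_{Nadir} = 24.375.
Then x_{Mesa} = 30.5 − (1/3)·24.375 = 22.375.

24.375, 22.375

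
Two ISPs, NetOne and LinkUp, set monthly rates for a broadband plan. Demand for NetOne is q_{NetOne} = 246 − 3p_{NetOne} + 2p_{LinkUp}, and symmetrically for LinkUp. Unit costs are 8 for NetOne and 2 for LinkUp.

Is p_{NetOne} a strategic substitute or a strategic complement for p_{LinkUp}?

NetOne's profit: π = (p_{NetOne} − 8)(246 − 3p_{NetOne} + 2p_{LinkUp}).
∂π/∂p_{NetOne} = 270 − 6p_{NetOne} + 2p_{LinkUp} = 0 ⇒ p_{NetOne} = 45 + (1/3)p_{LinkUp}.
The best-response slope dp_{NetOne}/dp_{LinkUp} = 1/3 > 0: the reaction function is upward-sloping, so the choices are strategic complements.

strategic complements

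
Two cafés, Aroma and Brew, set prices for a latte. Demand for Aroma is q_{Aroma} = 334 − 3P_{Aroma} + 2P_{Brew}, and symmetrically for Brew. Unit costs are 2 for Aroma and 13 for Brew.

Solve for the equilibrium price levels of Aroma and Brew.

Aroma's profit: π = (P_{Aroma} − 2)(334 − 3P_{Aroma} + 2P_{Brew}).
∂π/∂P_{Aroma} = 340 − 6P_{Aroma} + 2P_{Brew} = 0 ⇒ P_{Aroma} = 170/3 + (1/3)P_{Brew}.
Similarly P_{Brew} = 373/6 + (1/3)P_{Aroma}.
Solving the two reaction functions simultaneously: (1 − (1/3)(1/3))P_{Aroma} = 170/3 + (1/3)·(373/6), so (8/9)P_{Aroma} = 1393/18 and P_{Aroma} = 87.0625.
Then P_{Brew} = 373/6 + (1/3)·87.0625 = 91.1875.

87.0625, 91.1875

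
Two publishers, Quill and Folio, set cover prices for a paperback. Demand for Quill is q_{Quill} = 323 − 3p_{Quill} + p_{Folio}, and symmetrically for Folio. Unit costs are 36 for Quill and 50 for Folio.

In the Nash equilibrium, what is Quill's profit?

Quill's profit: π = (p_{Quill} − 36)(323 − 3p_{Quill} + p_{Folio}).
∂π/∂p_{Quill} = 431 − 6p_{Quill} + p_{Folio} = 0 ⇒ p_{Quill} = 431/6 + (1/6)p_{Folio}.
Similarly p_{Folio} = 473/6 + (1/6)p_{Quill}.
Substituting the second reaction function into the first: p_{Quill} = 431/6 + (1/6)(473/6 + (1/6)p_{Quill}), which gives (35/36)p_{Quill} = 3059/36 ⇒ p_{Quill} = 87.4.
Then p_{Folio} = 473/6 + (1/6)·87.4 = 93.4.
q_{Quill} = 323 − 3·87.4 + 93.4 = 154.2.
Profit = (87.4 − 36)·154.2 = 7925.88.

7925.88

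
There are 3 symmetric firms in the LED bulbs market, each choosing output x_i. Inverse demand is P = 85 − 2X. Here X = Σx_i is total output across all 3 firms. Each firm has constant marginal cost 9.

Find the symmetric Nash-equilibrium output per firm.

9.5

A representative firm's profit is π_i = x_i(85 − 2X) − 9x_i, with X = x_i + Σ_{j≠i} x_j.
First-order condition: 76 − 4x_i − 2Σ_{j≠i} x_j = 0.
With identical firms, set every x_j = x: then 76 − 4x − 4x = 0, i.e. x = 76/8 = 9.5.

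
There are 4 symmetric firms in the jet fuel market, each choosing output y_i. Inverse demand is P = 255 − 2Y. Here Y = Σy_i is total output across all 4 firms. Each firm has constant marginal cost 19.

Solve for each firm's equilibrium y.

A representative firm's profit is π_i = y_i(255 − 2Y) − 19y_i, with Y = y_i + Σ_{j≠i} y_j.
First-order condition: 236 − 4y_i − 2Σ_{j≠i} y_j = 0.
With identical firms, set every y_j = y: then 236 − 4y − 6y = 0, i.e. y = 236/10 = 23.6.

23.6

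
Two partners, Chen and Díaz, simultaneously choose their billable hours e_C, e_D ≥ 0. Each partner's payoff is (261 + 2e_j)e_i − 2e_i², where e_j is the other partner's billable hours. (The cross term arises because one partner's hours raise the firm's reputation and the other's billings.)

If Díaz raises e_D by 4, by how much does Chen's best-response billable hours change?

Chen's payoff is (261 + 2e_D)e_C − 2e_C².
∂π/∂e_C = 261 + 2e_D − 4e_C = 0, so e_C = 65.25 + 0.5e_D.
The reaction-function slope is 0.5, so a 4-unit rise in e_D moves e_C by 0.5 × 4 = 2. Chen's best response rises — the actions are strategic complements.

2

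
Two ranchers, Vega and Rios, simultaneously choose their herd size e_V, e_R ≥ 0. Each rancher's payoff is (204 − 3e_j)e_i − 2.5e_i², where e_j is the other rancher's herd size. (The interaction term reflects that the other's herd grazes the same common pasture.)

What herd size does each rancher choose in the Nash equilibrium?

25.5

Vega's payoff is (204 − 3e_R)e_V − 2.5e_V².
∂π/∂e_V = 204 − 3e_R − 5e_V = 0, so e_V = 40.8 − 0.6e_R.
By symmetry e_R = e_V; substituting into the reaction function, 1.6e_V = 40.8 and e_V = 25.5.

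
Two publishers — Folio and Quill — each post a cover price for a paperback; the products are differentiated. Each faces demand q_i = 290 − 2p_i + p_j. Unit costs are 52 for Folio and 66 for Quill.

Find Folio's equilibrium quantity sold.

Folio's profit: π = (p_{Folio} − 52)(290 − 2p_{Folio} + p_{Quill}).
∂π/∂p_{Folio} = 394 − 4p_{Folio} + p_{Quill} = 0 ⇒ p_{Folio} = 98.5 + 0.25p_{Quill}.
Similarly p_{Quill} = 105.5 + 0.25p_{Folio}.
Solving the two reaction functions simultaneously: (1 − (0.25)(0.25))p_{Folio} = 98.5 + 0.25·105.5, so 0.9375p_{Folio} = 124.875 and p_{Folio} = 133.2.
Then p_{Quill} = 105.5 + 0.25·133.2 = 138.8.
q_{Folio} = 290 − 2·133.2 + 138.8 = 162.4.

162.4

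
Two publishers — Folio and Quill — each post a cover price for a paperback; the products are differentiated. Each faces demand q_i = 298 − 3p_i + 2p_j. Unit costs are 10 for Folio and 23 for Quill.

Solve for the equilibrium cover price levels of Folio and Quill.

84.4375, 89.3125

Folio's profit: π = (p_{Folio} − 10)(298 − 3p_{Folio} + 2p_{Quill}).
∂π/∂p_{Folio} = 328 − 6p_{Folio} + 2p_{Quill} = 0 ⇒ p_{Folio} = 164/3 + (1/3)p_{Quill}.
Similarly p_{Quill} = 367/6 + (1/3)p_{Folio}.
Substituting the second reaction function into the first: p_{Folio} = 164/3 + (1/3)(367/6 + (1/3)p_{Folio}), which gives (8/9)p_{Folio} = 1351/18 ⇒ p_{Folio} = 84.4375.
Then p_{Quill} = 367/6 + (1/3)·84.4375 = 89.3125.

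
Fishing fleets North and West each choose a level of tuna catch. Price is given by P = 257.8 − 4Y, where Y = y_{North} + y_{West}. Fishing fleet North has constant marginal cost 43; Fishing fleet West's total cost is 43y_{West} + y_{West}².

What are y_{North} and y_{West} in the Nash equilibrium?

Fishing fleet North's profit: π = y_{North}(257.8 − 4(y_{North} + y_{West})) − 43y_{North}.
∂π/∂y_{North} = 214.8 − 8y_{North} − 4y_{West} = 0, so y_{North} = 26.85 − 0.5y_{West}.
For West: ∂π/∂y_{West} = 214.8 − 10y_{West} − 4y_{North} = 0 ⇒ y_{West} = 21.48 − 0.4y_{North}.
Plugging y_{West} into North's best response: y_{North} = 26.85 − 0.5(21.48 − 0.4y_{North}) ⇒ 0.8y_{North} = 16.11, so y_{North} = 20.1375.
Then y_{West} = 21.48 − 0.4·20.1375 = 13.425.

20.1375, 13.425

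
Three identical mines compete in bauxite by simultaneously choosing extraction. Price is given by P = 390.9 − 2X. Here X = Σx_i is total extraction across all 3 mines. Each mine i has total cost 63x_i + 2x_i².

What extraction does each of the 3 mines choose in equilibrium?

A representative mine's profit is π_i = x_i(390.9 − 2X) − 63x_i − 2x_i², with X = x_i + Σ_{j≠i} x_j.
First-order condition: 327.9 − 8x_i − 2Σ_{j≠i} x_j = 0.
Imposing symmetry (x_j = x for all j) turns Σ_{j≠i} x_j into 2x, so 327.9 = 12x and x = 27.325.

27.325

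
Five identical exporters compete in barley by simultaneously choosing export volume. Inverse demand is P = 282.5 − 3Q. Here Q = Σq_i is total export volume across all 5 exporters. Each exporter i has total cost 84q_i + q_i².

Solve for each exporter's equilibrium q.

9.925

A representative exporter's profit is π_i = q_i(282.5 − 3Q) − 84q_i − q_i², with Q = q_i + Σ_{j≠i} q_j.
First-order condition: 198.5 − 8q_i − 3Σ_{j≠i} q_j = 0.
With identical exporters, set every q_j = q: then 198.5 − 8q − 12q = 0, i.e. q = 198.5/20 = 9.925.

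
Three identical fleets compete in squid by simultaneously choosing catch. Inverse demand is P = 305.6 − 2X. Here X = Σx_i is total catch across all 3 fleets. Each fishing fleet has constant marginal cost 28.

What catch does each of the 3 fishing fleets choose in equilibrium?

A representative fishing fleet's profit is π_i = x_i(305.6 − 2X) − 28x_i, with X = x_i + Σ_{j≠i} x_j.
First-order condition: 277.6 − 4x_i − 2Σ_{j≠i} x_j = 0.
In a symmetric equilibrium every fishing fleet chooses the same x, so Σ_{j≠i} x_j = 2x. The condition becomes 277.6 − 8x = 0, giving x = 277.6/8 = 34.7.

34.7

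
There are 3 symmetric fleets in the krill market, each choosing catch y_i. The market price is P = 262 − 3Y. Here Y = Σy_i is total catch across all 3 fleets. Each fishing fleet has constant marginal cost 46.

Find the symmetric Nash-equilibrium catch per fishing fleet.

18

A representative fishing fleet's profit is π_i = y_i(262 − 3Y) − 46y_i, with Y = y_i + Σ_{j≠i} y_j.
First-order condition: 216 − 6y_i − 3Σ_{j≠i} y_j = 0.
In a symmetric equilibrium every fishing fleet chooses the same y, so Σ_{j≠i} y_j = 2y. The condition becomes 216 − 12y = 0, giving y = 216/12 = 18.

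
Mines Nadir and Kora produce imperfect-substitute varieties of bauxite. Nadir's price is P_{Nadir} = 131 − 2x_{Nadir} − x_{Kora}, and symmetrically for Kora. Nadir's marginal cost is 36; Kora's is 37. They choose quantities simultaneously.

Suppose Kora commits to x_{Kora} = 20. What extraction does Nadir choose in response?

18.75

Mine Nadir's profit: π = x_{Nadir}(131 − 2x_{Nadir} − x_{Kora}) − 36x_{Nadir}.
∂π/∂x_{Nadir} = 95 − 4x_{Nadir} − x_{Kora} = 0 ⇒ x_{Nadir} = 23.75 − 0.25x_{Kora}.
At x_{Kora} = 20: x_{Nadir} = 23.75 − 0.25·20 = 18.75.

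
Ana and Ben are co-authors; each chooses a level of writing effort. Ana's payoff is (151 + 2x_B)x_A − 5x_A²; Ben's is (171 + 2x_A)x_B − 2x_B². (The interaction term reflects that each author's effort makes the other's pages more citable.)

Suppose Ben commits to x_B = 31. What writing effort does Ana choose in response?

21.3

Expanding Ana's payoff: 151x_A + 2x_Bx_A − 5x_A².
∂π/∂x_A = 151 + 2x_B − 10x_A = 0, so x_A = 15.1 + 0.2x_B.
At x_B = 31: x_A = 15.1 + 0.2·31 = 21.3.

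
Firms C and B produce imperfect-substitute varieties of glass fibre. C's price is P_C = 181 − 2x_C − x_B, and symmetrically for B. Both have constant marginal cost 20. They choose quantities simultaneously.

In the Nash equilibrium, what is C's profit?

2073.68

Firm C's profit: π = x_C(181 − 2x_C − x_B) − 20x_C.
∂π/∂x_C = 161 − 4x_C − x_B = 0 ⇒ x_C = 40.25 − 0.25x_B.
Setting x_C = x_B in the reaction function: x_C = 40.25 − 0.25x_C, so x_C = 40.25 / 1.25 = 32.2.
P_C = 181 − 2·32.2 − 32.2 = 84.4.
Profit = (84.4 − 20)·32.2 = 2073.68.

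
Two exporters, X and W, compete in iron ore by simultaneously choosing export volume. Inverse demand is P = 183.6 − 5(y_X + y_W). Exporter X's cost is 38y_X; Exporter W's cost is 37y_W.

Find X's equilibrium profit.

464.648

Exporter X's profit: π = y_X(183.6 − 5(y_X + y_W)) − 38y_X.
∂π/∂y_X = 145.6 − 10y_X − 5y_W = 0, so y_X = 14.56 − 0.5y_W.
By the same steps for W: y_W = 14.66 − 0.5y_X.
Solving the two reaction functions simultaneously: (1 − (−0.5)(−0.5))y_X = 14.56 − 0.5·14.66, so 0.75y_X = 7.23 and y_X = 9.64.
Then y_W = 14.66 − 0.5·9.64 = 9.84.
Price P = 183.6 − 5·19.48 = 86.2.
X's profit: (86.2 − 38)·9.64 = 464.648.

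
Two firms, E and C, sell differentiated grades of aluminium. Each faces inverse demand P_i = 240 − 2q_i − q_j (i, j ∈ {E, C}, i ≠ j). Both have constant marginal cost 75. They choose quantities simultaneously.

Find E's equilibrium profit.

Firm E's profit: π = q_E(240 − 2q_E − q_C) − 75q_E.
∂π/∂q_E = 165 − 4q_E − q_C = 0 ⇒ q_E = 41.25 − 0.25q_C.
Setting q_E = q_C in the reaction function: q_E = 41.25 − 0.25q_E, so q_E = 41.25 / 1.25 = 33.
P_E = 240 − 2·33 − 33 = 141.
Profit = (141 − 75)·33 = 2178.

2178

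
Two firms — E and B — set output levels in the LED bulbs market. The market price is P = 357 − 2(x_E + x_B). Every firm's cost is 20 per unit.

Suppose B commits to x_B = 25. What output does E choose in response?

Firm E's profit: π = x_E(357 − 2(x_E + x_B)) − 20x_E.
∂π/∂x_E = 337 − 4x_E − 2x_B = 0, so x_E = 84.25 − 0.5x_B.
At x_B = 25: x_E = 84.25 − 0.5·25 = 71.75.

71.75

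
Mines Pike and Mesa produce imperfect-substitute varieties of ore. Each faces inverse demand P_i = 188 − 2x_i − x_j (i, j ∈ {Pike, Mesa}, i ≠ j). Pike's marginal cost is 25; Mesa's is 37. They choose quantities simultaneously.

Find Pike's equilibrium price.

91.8

Mine Pike's profit: π = x_{Pike}(188 − 2x_{Pike} − x_{Mesa}) − 25x_{Pike}.
∂π/∂x_{Pike} = 163 − 4x_{Pike} − x_{Mesa} = 0 ⇒ x_{Pike} = 40.75 − 0.25x_{Mesa}.
Similarly x_{Mesa} = 37.75 − 0.25x_{Pike}.
Plugging x_{Mesa} into Pike's best response: x_{Pike} = 40.75 − 0.25(37.75 − 0.25x_{Pike}) ⇒ 0.9375x_{Pike} = 31.3125, so x_{Pike} = 33.4.
Then x_{Mesa} = 37.75 − 0.25·33.4 = 29.4.
P_{Pike} = 188 − 2·33.4 − 29.4 = 91.8.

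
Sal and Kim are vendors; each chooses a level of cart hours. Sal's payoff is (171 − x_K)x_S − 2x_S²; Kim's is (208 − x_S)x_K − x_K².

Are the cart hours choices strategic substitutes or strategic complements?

strategic substitutes

Expanding Sal's payoff: 171x_S − x_Kx_S − 2x_S².
∂π/∂x_S = 171 − x_K − 4x_S = 0, so x_S = 42.75 − 0.25x_K.
The best-response slope dx_S/dx_K = −0.25 < 0: the reaction function is downward-sloping, so the choices are strategic substitutes.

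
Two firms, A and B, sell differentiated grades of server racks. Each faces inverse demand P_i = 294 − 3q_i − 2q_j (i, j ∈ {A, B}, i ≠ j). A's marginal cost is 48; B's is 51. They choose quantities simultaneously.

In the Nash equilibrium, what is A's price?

Firm A's profit: π = q_A(294 − 3q_A − 2q_B) − 48q_A.
∂π/∂q_A = 246 − 6q_A − 2q_B = 0 ⇒ q_A = 41 − (1/3)q_B.
Similarly q_B = 40.5 − (1/3)q_A.
Plugging q_B into A's best response: q_A = 41 − (1/3)(40.5 − (1/3)q_A) ⇒ (8/9)q_A = 27.5, so q_A = 30.9375.
Then q_B = 40.5 − (1/3)·30.9375 = 30.1875.
P_A = 294 − 3·30.9375 − 2·30.1875 = 140.8125.

140.8125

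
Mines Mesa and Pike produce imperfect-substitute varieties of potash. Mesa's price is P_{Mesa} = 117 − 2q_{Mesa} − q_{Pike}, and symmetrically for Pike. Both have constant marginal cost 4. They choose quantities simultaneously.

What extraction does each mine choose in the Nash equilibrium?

Mine Mesa's profit: π = q_{Mesa}(117 − 2q_{Mesa} − q_{Pike}) − 4q_{Mesa}.
∂π/∂q_{Mesa} = 113 − 4q_{Mesa} − q_{Pike} = 0 ⇒ q_{Mesa} = 28.25 − 0.25q_{Pike}.
The game is symmetric, so in equilibrium q_{Pike} = q_{Mesa}: the reaction function gives 1.25q_{Mesa} = 28.25, hence q_{Mesa} = 22.6.

22.6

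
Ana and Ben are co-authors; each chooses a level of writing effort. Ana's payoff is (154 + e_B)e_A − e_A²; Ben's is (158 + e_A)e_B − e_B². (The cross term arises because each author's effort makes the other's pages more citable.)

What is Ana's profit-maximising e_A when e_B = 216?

185

Expanding Ana's payoff: 154e_A + e_Be_A − e_A².
∂π/∂e_A = 154 + e_B − 2e_A = 0, so e_A = 77 + 0.5e_B.
At e_B = 216: e_A = 77 + 0.5·216 = 185.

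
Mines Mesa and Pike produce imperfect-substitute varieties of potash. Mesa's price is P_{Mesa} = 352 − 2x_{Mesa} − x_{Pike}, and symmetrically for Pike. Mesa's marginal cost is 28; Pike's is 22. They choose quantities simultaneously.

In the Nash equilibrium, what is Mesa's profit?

8294.72

Mine Mesa's profit: π = x_{Mesa}(352 − 2x_{Mesa} − x_{Pike}) − 28x_{Mesa}.
∂π/∂x_{Mesa} = 324 − 4x_{Mesa} − x_{Pike} = 0 ⇒ x_{Mesa} = 81 − 0.25x_{Pike}.
Similarly x_{Pike} = 82.5 − 0.25x_{Mesa}.
Substituting the second reaction function into the first: x_{Mesa} = 81 − 0.25(82.5 − 0.25x_{Mesa}), which gives 0.9375x_{Mesa} = 60.375 ⇒ x_{Mesa} = 64.4.
Then x_{Pike} = 82.5 − 0.25·64.4 = 66.4.
P_{Mesa} = 352 − 2·64.4 − 66.4 = 156.8.
Profit = (156.8 − 28)·64.4 = 8294.72.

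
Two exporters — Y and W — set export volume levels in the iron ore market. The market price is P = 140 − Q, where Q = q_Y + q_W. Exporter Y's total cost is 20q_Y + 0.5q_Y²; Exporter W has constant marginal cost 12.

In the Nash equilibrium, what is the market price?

Exporter Y's profit: π = q_Y(140 − (q_Y + q_W)) − 20q_Y − 0.5q_Y².
∂π/∂q_Y = 120 − 3q_Y − q_W = 0, so q_Y = 40 − (1/3)q_W.
For W: ∂π/∂q_W = 128 − 2q_W − q_Y = 0 ⇒ q_W = 64 − 0.5q_Y.
Solving the two reaction functions simultaneously: (1 − (−1/3)(−0.5))q_Y = 40 − (1/3)·64, so (5/6)q_Y = 56/3 and q_Y = 22.4.
Then q_W = 64 − 0.5·22.4 = 52.8.
Equilibrium price: P = 140 − 75.2 = 64.8.

64.8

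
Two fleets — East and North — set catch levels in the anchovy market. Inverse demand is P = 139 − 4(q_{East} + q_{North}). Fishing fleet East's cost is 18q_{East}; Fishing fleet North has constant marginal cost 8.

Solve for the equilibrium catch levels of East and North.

Fishing fleet East's profit: π = q_{East}(139 − 4(q_{East} + q_{North})) − 18q_{East}.
∂π/∂q_{East} = 121 − 8q_{East} − 4q_{North} = 0, so q_{East} = 15.125 − 0.5q_{North}.
By the same steps for North: q_{North} = 16.375 − 0.5q_{East}.
Plugging q_{North} into East's best response: q_{East} = 15.125 − 0.5(16.375 − 0.5q_{East}) ⇒ 0.75q_{East} = 6.9375, so q_{East} = 9.25.
Then q_{North} = 16.375 − 0.5·9.25 = 11.75.

9.25, 11.75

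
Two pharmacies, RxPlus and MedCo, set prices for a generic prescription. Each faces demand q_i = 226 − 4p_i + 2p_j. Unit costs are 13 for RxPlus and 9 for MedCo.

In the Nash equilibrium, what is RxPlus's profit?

RxPlus's profit: π = (p_{RxPlus} − 13)(226 − 4p_{RxPlus} + 2p_{MedCo}).
∂π/∂p_{RxPlus} = 278 − 8p_{RxPlus} + 2p_{MedCo} = 0 ⇒ p_{RxPlus} = 34.75 + 0.25p_{MedCo}.
Similarly p_{MedCo} = 32.75 + 0.25p_{RxPlus}.
Solving the two reaction functions simultaneously: (1 − (0.25)(0.25))p_{RxPlus} = 34.75 + 0.25·32.75, so 0.9375p_{RxPlus} = 42.9375 and p_{RxPlus} = 45.8.
Then p_{MedCo} = 32.75 + 0.25·45.8 = 44.2.
q_{RxPlus} = 226 − 4·45.8 + 2·44.2 = 131.2.
Profit = (45.8 − 13)·131.2 = 4303.36.

4303.36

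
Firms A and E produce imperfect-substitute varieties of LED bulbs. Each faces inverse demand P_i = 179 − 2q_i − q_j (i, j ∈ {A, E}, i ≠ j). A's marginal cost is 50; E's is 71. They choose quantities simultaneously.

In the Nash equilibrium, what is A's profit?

Firm A's profit: π = q_A(179 − 2q_A − q_E) − 50q_A.
∂π/∂q_A = 129 − 4q_A − q_E = 0 ⇒ q_A = 32.25 − 0.25q_E.
Similarly q_E = 27 − 0.25q_A.
Plugging q_E into A's best response: q_A = 32.25 − 0.25(27 − 0.25q_A) ⇒ 0.9375q_A = 25.5, so q_A = 27.2.
Then q_E = 27 − 0.25·27.2 = 20.2.
P_A = 179 − 2·27.2 − 20.2 = 104.4.
Profit = (104.4 − 50)·27.2 = 1479.68.

1479.68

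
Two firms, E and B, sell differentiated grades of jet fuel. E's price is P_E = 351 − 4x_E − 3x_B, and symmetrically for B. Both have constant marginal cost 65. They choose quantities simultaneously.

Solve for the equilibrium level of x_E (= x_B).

Firm E's profit: π = x_E(351 − 4x_E − 3x_B) − 65x_E.
∂π/∂x_E = 286 − 8x_E − 3x_B = 0 ⇒ x_E = 35.75 − 0.375x_B.
By symmetry x_B = x_E; substituting into the reaction function, 1.375x_E = 35.75 and x_E = 26.

26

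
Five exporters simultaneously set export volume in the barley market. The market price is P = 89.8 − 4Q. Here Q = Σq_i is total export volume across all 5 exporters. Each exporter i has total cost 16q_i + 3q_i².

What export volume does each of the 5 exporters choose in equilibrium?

2.46

A representative exporter's profit is π_i = q_i(89.8 − 4Q) − 16q_i − 3q_i², with Q = q_i + Σ_{j≠i} q_j.
First-order condition: 73.8 − 14q_i − 4Σ_{j≠i} q_j = 0.
In a symmetric equilibrium every exporter chooses the same q, so Σ_{j≠i} q_j = 4q. The condition becomes 73.8 − 30q = 0, giving q = 73.8/30 = 2.46.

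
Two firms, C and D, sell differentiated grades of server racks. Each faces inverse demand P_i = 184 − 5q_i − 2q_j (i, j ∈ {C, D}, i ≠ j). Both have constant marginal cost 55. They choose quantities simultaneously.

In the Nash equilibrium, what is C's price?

108.75

Firm C's profit: π = q_C(184 − 5q_C − 2q_D) − 55q_C.
∂π/∂q_C = 129 − 10q_C − 2q_D = 0 ⇒ q_C = 12.9 − 0.2q_D.
By symmetry q_D = q_C; substituting into the reaction function, 1.2q_C = 12.9 and q_C = 10.75.
P_C = 184 − 5·10.75 − 2·10.75 = 108.75.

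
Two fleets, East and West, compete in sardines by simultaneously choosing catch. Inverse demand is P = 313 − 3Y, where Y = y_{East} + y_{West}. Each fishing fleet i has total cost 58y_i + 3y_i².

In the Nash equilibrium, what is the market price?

211

Fishing fleet East's profit: π = y_{East}(313 − 3(y_{East} + y_{West})) − 58y_{East} − 3y_{East}².
∂π/∂y_{East} = 255 − 12y_{East} − 3y_{West} = 0, so y_{East} = 21.25 − 0.25y_{West}.
The game is symmetric, so in equilibrium y_{West} = y_{East}: the reaction function gives 1.25y_{East} = 21.25, hence y_{East} = 17.
Equilibrium price: P = 313 − 3·34 = 211.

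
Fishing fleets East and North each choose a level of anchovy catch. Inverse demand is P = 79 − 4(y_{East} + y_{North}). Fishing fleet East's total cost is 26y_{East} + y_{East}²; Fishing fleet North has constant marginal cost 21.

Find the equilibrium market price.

44

Fishing fleet East's profit: π = y_{East}(79 − 4(y_{East} + y_{North})) − 26y_{East} − y_{East}².
∂π/∂y_{East} = 53 − 10y_{East} − 4y_{North} = 0, so y_{East} = 5.3 − 0.4y_{North}.
For North: ∂π/∂y_{North} = 58 − 8y_{North} − 4y_{East} = 0 ⇒ y_{North} = 7.25 − 0.5y_{East}.
Plugging y_{North} into East's best response: y_{East} = 5.3 − 0.4(7.25 − 0.5y_{East}) ⇒ 0.8y_{East} = 2.4, so y_{East} = 3.
Then y_{North} = 7.25 − 0.5·3 = 5.75.
Equilibrium price: P = 79 − 4·8.75 = 44.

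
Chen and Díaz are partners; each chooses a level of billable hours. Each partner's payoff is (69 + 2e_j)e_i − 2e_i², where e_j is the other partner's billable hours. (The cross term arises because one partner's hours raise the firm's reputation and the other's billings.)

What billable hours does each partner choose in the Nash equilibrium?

34.5

Chen's payoff is (69 + 2e_D)e_C − 2e_C².
∂π/∂e_C = 69 + 2e_D − 4e_C = 0, so e_C = 17.25 + 0.5e_D.
Setting e_C = e_D in the reaction function: e_C = 17.25 + 0.5e_C, so e_C = 17.25 / 0.5 = 34.5.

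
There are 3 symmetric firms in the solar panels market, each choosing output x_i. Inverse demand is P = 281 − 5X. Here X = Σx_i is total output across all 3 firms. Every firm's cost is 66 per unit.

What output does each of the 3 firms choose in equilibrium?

10.75

A representative firm's profit is π_i = x_i(281 − 5X) − 66x_i, with X = x_i + Σ_{j≠i} x_j.
First-order condition: 215 − 10x_i − 5Σ_{j≠i} x_j = 0.
Imposing symmetry (x_j = x for all j) turns Σ_{j≠i} x_j into 2x, so 215 = 20x and x = 10.75.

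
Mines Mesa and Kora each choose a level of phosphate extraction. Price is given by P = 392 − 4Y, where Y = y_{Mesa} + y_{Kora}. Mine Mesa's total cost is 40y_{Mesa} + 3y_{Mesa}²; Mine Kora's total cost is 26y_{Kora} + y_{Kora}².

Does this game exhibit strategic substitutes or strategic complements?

strategic substitutes

Mine Mesa's profit: π = y_{Mesa}(392 − 4(y_{Mesa} + y_{Kora})) − 40y_{Mesa} − 3y_{Mesa}².
∂π/∂y_{Mesa} = 352 − 14y_{Mesa} − 4y_{Kora} = 0, so y_{Mesa} = 176/7 − (2/7)y_{Kora}.
The best-response slope dy_{Mesa}/dy_{Kora} = −2/7 < 0: the reaction function is downward-sloping, so the choices are strategic substitutes.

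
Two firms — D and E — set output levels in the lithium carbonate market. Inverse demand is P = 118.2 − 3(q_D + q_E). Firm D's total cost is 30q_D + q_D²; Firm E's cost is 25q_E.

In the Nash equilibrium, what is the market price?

Firm D's profit: π = q_D(118.2 − 3(q_D + q_E)) − 30q_D − q_D².
∂π/∂q_D = 88.2 − 8q_D − 3q_E = 0, so q_D = 11.025 − 0.375q_E.
For E: ∂π/∂q_E = 93.2 − 6q_E − 3q_D = 0 ⇒ q_E = 233/15 − 0.5q_D.
Solving the two reaction functions simultaneously: (1 − (−0.375)(−0.5))q_D = 11.025 − 0.375·(233/15), so 0.8125q_D = 5.2 and q_D = 6.4.
Then q_E = 233/15 − 0.5·6.4 = 37/3.
Equilibrium price: P = 118.2 − 3·(281/15) = 62.

62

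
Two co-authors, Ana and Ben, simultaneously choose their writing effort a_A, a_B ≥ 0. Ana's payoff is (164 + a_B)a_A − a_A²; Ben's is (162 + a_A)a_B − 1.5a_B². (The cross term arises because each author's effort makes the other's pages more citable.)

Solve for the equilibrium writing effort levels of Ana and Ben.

Expanding Ana's payoff: 164a_A + a_Ba_A − a_A².
∂π/∂a_A = 164 + a_B − 2a_A = 0, so a_A = 82 + 0.5a_B.
Likewise for Ben: a_B = 54 + (1/3)a_A.
Solving the two reaction functions simultaneously: (1 − (0.5)(1/3))a_A = 82 + 0.5·54, so (5/6)a_A = 109 and a_A = 130.8.
Then a_B = 54 + (1/3)·130.8 = 97.6.

130.8, 97.6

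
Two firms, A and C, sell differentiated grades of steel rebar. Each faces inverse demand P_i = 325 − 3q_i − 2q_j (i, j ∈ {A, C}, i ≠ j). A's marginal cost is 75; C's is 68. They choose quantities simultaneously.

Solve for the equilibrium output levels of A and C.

30.8125, 32.5625

Firm A's profit: π = q_A(325 − 3q_A − 2q_C) − 75q_A.
∂π/∂q_A = 250 − 6q_A − 2q_C = 0 ⇒ q_A = 125/3 − (1/3)q_C.
Similarly q_C = 257/6 − (1/3)q_A.
Plugging q_C into A's best response: q_A = 125/3 − (1/3)(257/6 − (1/3)q_A) ⇒ (8/9)q_A = 493/18, so q_A = 30.8125.
Then q_C = 257/6 − (1/3)·30.8125 = 32.5625.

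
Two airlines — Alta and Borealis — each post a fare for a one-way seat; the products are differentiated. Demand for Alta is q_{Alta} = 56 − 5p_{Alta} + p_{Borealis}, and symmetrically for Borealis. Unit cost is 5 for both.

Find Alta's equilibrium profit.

Alta's profit: π = (p_{Alta} − 5)(56 − 5p_{Alta} + p_{Borealis}).
∂π/∂p_{Alta} = 81 − 10p_{Alta} + p_{Borealis} = 0 ⇒ p_{Alta} = 8.1 + 0.1p_{Borealis}.
The game is symmetric, so in equilibrium p_{Borealis} = p_{Alta}: the reaction function gives 0.9p_{Alta} = 8.1, hence p_{Alta} = 9.
q_{Alta} = 56 − 5·9 + 9 = 20.
Profit = (9 − 5)·20 = 80.

80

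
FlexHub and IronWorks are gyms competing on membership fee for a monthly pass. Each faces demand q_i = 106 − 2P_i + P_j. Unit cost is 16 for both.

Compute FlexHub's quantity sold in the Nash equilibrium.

60

FlexHub's profit: π = (P_{FlexHub} − 16)(106 − 2P_{FlexHub} + P_{IronWorks}).
∂π/∂P_{FlexHub} = 138 − 4P_{FlexHub} + P_{IronWorks} = 0 ⇒ P_{FlexHub} = 34.5 + 0.25P_{IronWorks}.
The game is symmetric, so in equilibrium P_{IronWorks} = P_{FlexHub}: the reaction function gives 0.75P_{FlexHub} = 34.5, hence P_{FlexHub} = 46.
q_{FlexHub} = 106 − 2·46 + 46 = 60.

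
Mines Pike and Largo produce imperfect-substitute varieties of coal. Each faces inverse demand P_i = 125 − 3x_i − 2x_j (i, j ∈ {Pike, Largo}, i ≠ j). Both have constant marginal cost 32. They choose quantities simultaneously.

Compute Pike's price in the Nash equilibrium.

66.875

Mine Pike's profit: π = x_{Pike}(125 − 3x_{Pike} − 2x_{Largo}) − 32x_{Pike}.
∂π/∂x_{Pike} = 93 − 6x_{Pike} − 2x_{Largo} = 0 ⇒ x_{Pike} = 15.5 − (1/3)x_{Largo}.
Setting x_{Pike} = x_{Largo} in the reaction function: x_{Pike} = 15.5 − (1/3)x_{Pike}, so x_{Pike} = 15.5 / (4/3) = 11.625.
P_{Pike} = 125 − 3·11.625 − 2·11.625 = 66.875.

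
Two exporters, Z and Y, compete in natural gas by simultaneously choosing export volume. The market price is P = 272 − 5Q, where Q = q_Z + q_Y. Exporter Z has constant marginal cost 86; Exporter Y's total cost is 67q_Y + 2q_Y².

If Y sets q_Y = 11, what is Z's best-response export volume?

13.1

Exporter Z's profit: π = q_Z(272 − 5(q_Z + q_Y)) − 86q_Z.
∂π/∂q_Z = 186 − 10q_Z − 5q_Y = 0, so q_Z = 18.6 − 0.5q_Y.
At q_Y = 11: q_Z = 18.6 − 0.5·11 = 13.1.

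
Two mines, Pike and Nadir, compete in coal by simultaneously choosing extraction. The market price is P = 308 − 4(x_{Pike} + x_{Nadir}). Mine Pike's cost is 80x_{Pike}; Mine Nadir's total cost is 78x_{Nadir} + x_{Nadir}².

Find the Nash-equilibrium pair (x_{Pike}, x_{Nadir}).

Mine Pike's profit: π = x_{Pike}(308 − 4(x_{Pike} + x_{Nadir})) − 80x_{Pike}.
∂π/∂x_{Pike} = 228 − 8x_{Pike} − 4x_{Nadir} = 0, so x_{Pike} = 28.5 − 0.5x_{Nadir}.
For Nadir: ∂π/∂x_{Nadir} = 230 − 10x_{Nadir} − 4x_{Pike} = 0 ⇒ x_{Nadir} = 23 − 0.4x_{Pike}.
Plugging x_{Nadir} into Pike's best response: x_{Pike} = 28.5 − 0.5(23 − 0.4x_{Pike}) ⇒ 0.8x_{Pike} = 17, so x_{Pike} = 21.25.
Then x_{Nadir} = 23 − 0.4·21.25 = 14.5.

21.25, 14.5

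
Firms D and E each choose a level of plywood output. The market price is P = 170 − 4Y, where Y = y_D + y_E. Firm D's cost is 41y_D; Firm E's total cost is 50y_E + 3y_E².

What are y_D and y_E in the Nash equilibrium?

13.8125, 4.625

Firm D's profit: π = y_D(170 − 4(y_D + y_E)) − 41y_D.
∂π/∂y_D = 129 − 8y_D − 4y_E = 0, so y_D = 16.125 − 0.5y_E.
For E: ∂π/∂y_E = 120 − 14y_E − 4y_D = 0 ⇒ y_E = 60/7 − (2/7)y_D.
Solving the two reaction functions simultaneously: (1 − (−0.5)(−2/7))y_D = 16.125 − 0.5·(60/7), so (6/7)y_D = 663/56 and y_D = 13.8125.
Then y_E = 60/7 − (2/7)·13.8125 = 4.625.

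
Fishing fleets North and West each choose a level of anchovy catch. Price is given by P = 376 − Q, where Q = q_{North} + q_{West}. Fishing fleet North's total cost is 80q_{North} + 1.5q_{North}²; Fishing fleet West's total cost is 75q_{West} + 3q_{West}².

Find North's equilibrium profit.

7022.5

Fishing fleet North's profit: π = q_{North}(376 − (q_{North} + q_{West})) − 80q_{North} − 1.5q_{North}².
∂π/∂q_{North} = 296 − 5q_{North} − q_{West} = 0, so q_{North} = 59.2 − 0.2q_{West}.
For West: ∂π/∂q_{West} = 301 − 8q_{West} − q_{North} = 0 ⇒ q_{West} = 37.625 − 0.125q_{North}.
Substituting the second reaction function into the first: q_{North} = 59.2 − 0.2(37.625 − 0.125q_{North}), which gives 0.975q_{North} = 51.675 ⇒ q_{North} = 53.
Then q_{West} = 37.625 − 0.125·53 = 31.
Price P = 376 − 84 = 292.
North's profit: (292 − 80)·53 − 1.5(53)² = 7022.5.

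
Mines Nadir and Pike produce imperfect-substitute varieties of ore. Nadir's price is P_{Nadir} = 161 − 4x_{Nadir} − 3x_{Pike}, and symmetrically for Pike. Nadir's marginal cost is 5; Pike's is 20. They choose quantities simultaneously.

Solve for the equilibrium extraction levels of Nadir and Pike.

15, 12

Mine Nadir's profit: π = x_{Nadir}(161 − 4x_{Nadir} − 3x_{Pike}) − 5x_{Nadir}.
∂π/∂x_{Nadir} = 156 − 8x_{Nadir} − 3x_{Pike} = 0 ⇒ x_{Nadir} = 19.5 − 0.375x_{Pike}.
Similarly x_{Pike} = 17.625 − 0.375x_{Nadir}.
Substituting the second reaction function into the first: x_{Nadir} = 19.5 − 0.375(17.625 − 0.375x_{Nadir}), which gives (55/64)x_{Nadir} = 825/64 ⇒ x_{Nadir} = 15.
Then x_{Pike} = 17.625 − 0.375·15 = 12.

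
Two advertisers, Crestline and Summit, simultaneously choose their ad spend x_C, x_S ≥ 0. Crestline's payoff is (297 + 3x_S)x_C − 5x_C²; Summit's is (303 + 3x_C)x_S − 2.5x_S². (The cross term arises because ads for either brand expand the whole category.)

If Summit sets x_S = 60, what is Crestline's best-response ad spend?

Expanding Crestline's payoff: 297x_C + 3x_Sx_C − 5x_C².
∂π/∂x_C = 297 + 3x_S − 10x_C = 0, so x_C = 29.7 + 0.3x_S.
At x_S = 60: x_C = 29.7 + 0.3·60 = 47.7.

47.7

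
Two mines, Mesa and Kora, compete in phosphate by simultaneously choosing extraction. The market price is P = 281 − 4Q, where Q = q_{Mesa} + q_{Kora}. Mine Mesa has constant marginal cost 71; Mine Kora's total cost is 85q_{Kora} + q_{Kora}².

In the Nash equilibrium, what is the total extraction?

Mine Mesa's profit: π = q_{Mesa}(281 − 4(q_{Mesa} + q_{Kora})) − 71q_{Mesa}.
∂π/∂q_{Mesa} = 210 − 8q_{Mesa} − 4q_{Kora} = 0, so q_{Mesa} = 26.25 − 0.5q_{Kora}.
For Kora: ∂π/∂q_{Kora} = 196 − 10q_{Kora} − 4q_{Mesa} = 0 ⇒ q_{Kora} = 19.6 − 0.4q_{Mesa}.
Solving the two reaction functions simultaneously: (1 − (−0.5)(−0.4))q_{Mesa} = 26.25 − 0.5·19.6, so 0.8q_{Mesa} = 16.45 and q_{Mesa} = 20.5625.
Then q_{Kora} = 19.6 − 0.4·20.5625 = 11.375.
Total extraction: 20.5625 + 11.375 = 31.9375.

31.9375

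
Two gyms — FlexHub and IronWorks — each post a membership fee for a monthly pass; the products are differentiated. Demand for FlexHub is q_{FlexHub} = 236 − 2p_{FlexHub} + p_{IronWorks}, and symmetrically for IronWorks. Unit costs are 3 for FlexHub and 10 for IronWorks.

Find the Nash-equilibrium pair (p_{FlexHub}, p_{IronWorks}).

81.6, 84.4

FlexHub's profit: π = (p_{FlexHub} − 3)(236 − 2p_{FlexHub} + p_{IronWorks}).
∂π/∂p_{FlexHub} = 242 − 4p_{FlexHub} + p_{IronWorks} = 0 ⇒ p_{FlexHub} = 60.5 + 0.25p_{IronWorks}.
Similarly p_{IronWorks} = 64 + 0.25p_{FlexHub}.
Solving the two reaction functions simultaneously: (1 − (0.25)(0.25))p_{FlexHub} = 60.5 + 0.25·64, so 0.9375p_{FlexHub} = 76.5 and p_{FlexHub} = 81.6.
Then p_{IronWorks} = 64 + 0.25·81.6 = 84.4.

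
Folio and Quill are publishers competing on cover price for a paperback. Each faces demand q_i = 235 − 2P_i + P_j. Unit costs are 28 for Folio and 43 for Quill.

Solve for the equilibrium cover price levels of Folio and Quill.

Folio's profit: π = (P_{Folio} − 28)(235 − 2P_{Folio} + P_{Quill}).
∂π/∂P_{Folio} = 291 − 4P_{Folio} + P_{Quill} = 0 ⇒ P_{Folio} = 72.75 + 0.25P_{Quill}.
Similarly P_{Quill} = 80.25 + 0.25P_{Folio}.
Solving the two reaction functions simultaneously: (1 − (0.25)(0.25))P_{Folio} = 72.75 + 0.25·80.25, so 0.9375P_{Folio} = 92.8125 and P_{Folio} = 99.
Then P_{Quill} = 80.25 + 0.25·99 = 105.

99, 105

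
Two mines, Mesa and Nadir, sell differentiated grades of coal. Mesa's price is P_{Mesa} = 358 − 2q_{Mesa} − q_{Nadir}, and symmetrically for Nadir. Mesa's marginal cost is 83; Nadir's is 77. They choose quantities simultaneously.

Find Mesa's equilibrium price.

192.2

Mine Mesa's profit: π = q_{Mesa}(358 − 2q_{Mesa} − q_{Nadir}) − 83q_{Mesa}.
∂π/∂q_{Mesa} = 275 − 4q_{Mesa} − q_{Nadir} = 0 ⇒ q_{Mesa} = 68.75 − 0.25q_{Nadir}.
Similarly q_{Nadir} = 70.25 − 0.25q_{Mesa}.
Solving the two reaction functions simultaneously: (1 − (−0.25)(−0.25))q_{Mesa} = 68.75 − 0.25·70.25, so 0.9375q_{Mesa} = 51.1875 and q_{Mesa} = 54.6.
Then q_{Nadir} = 70.25 − 0.25·54.6 = 56.6.
P_{Mesa} = 358 − 2·54.6 − 56.6 = 192.2.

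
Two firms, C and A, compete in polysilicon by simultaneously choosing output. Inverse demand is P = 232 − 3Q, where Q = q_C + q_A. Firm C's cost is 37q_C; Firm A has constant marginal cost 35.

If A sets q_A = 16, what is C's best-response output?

24.5

Firm C's profit: π = q_C(232 − 3(q_C + q_A)) − 37q_C.
∂π/∂q_C = 195 − 6q_C − 3q_A = 0, so q_C = 32.5 − 0.5q_A.
At q_A = 16: q_C = 32.5 − 0.5·16 = 24.5.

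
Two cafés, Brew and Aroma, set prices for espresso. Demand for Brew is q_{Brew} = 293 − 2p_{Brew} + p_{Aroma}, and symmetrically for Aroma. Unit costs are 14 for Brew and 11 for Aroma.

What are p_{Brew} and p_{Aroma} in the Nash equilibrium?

106.6, 105.4

Brew's profit: π = (p_{Brew} − 14)(293 − 2p_{Brew} + p_{Aroma}).
∂π/∂p_{Brew} = 321 − 4p_{Brew} + p_{Aroma} = 0 ⇒ p_{Brew} = 80.25 + 0.25p_{Aroma}.
Similarly p_{Aroma} = 78.75 + 0.25p_{Brew}.
Plugging p_{Aroma} into Brew's best response: p_{Brew} = 80.25 + 0.25(78.75 + 0.25p_{Brew}) ⇒ 0.9375p_{Brew} = 99.9375, so p_{Brew} = 106.6.
Then p_{Aroma} = 78.75 + 0.25·106.6 = 105.4.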